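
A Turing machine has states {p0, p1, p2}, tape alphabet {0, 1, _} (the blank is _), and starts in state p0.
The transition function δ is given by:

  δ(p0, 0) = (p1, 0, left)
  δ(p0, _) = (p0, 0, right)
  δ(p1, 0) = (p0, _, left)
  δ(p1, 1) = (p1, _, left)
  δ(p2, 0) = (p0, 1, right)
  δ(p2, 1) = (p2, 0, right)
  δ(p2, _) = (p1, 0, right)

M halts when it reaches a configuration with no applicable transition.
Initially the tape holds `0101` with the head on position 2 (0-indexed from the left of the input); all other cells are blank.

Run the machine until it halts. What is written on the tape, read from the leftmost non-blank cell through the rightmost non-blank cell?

state=p0 head=2 tape=___01[0]1   (p0,0)→(p1,0,left)
state=p1 head=1 tape=___0[1]01   (p1,1)→(p1,_,left)
state=p1 head=0 tape=___[0]_01   (p1,0)→(p0,_,left)
state=p0 head=-1 tape=__[_]__01   (p0,_)→(p0,0,right)
state=p0 head=0 tape=__0[_]_01   (p0,_)→(p0,0,right)
state=p0 head=1 tape=__00[_]01   (p0,_)→(p0,0,right)
state=p0 head=2 tape=__000[0]1   (p0,0)→(p1,0,left)
state=p1 head=1 tape=__00[0]01   (p1,0)→(p0,_,left)
state=p0 head=0 tape=__0[0]_01   (p0,0)→(p1,0,left)
state=p1 head=-1 tape=__[0]0_01   (p1,0)→(p0,_,left)
state=p0 head=-2 tape=_[_]_0_01   (p0,_)→(p0,0,right)
state=p0 head=-1 tape=_0[_]0_01   (p0,_)→(p0,0,right)
state=p0 head=0 tape=_00[0]_01   (p0,0)→(p1,0,left)
state=p1 head=-1 tape=_0[0]0_01   (p1,0)→(p0,_,left)
state=p0 head=-2 tape=_[0]_0_01   (p0,0)→(p1,0,left)
state=p1 head=-3 tape=[_]0_0_01
The non-blank tape span at halt is 0_0_01.

0_0_01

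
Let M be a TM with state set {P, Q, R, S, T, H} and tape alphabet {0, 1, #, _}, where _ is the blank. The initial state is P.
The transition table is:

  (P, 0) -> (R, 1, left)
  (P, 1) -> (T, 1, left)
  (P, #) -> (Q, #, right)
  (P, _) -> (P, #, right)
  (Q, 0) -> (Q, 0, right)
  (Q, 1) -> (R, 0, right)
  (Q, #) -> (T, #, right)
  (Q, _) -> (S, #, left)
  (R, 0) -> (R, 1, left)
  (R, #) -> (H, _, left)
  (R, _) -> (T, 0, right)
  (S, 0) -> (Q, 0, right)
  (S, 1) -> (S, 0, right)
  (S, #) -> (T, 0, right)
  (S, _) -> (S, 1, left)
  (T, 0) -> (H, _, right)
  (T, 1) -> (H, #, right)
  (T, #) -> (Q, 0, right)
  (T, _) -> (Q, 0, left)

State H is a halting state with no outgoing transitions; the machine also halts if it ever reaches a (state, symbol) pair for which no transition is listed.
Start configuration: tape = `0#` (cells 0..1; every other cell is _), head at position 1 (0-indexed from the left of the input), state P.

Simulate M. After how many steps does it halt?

state=P head=1 tape=0[#]____   (P,#)→(Q,#,right)
state=Q head=2 tape=0#[_]___   (Q,_)→(S,#,left)
state=S head=1 tape=0[#]#___   (S,#)→(T,0,right)
state=T head=2 tape=00[#]___   (T,#)→(Q,0,right)
state=Q head=3 tape=000[_]__   (Q,_)→(S,#,left)
state=S head=2 tape=00[0]#__   (S,0)→(Q,0,right)
state=Q head=3 tape=000[#]__   (Q,#)→(T,#,right)
state=T head=4 tape=000#[_]_   (T,_)→(Q,0,left)
state=Q head=3 tape=000[#]0_   (Q,#)→(T,#,right)
state=T head=4 tape=000#[0]_   (T,0)→(H,_,right)
state=H head=5 tape=000#_[_]
M halts after 10 transitions.

10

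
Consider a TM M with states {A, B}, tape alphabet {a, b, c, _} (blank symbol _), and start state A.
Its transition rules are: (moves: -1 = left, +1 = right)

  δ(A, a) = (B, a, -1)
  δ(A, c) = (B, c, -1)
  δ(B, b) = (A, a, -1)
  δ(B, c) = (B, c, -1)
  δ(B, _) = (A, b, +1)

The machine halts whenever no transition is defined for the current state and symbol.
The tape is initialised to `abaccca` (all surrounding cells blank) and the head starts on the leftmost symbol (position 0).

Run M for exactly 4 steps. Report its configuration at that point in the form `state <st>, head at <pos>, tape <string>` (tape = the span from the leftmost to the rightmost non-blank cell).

state=A head=0 tape=__[a]baccca   (A,a)→(B,a,-1)
state=B head=-1 tape=_[_]abaccca   (B,_)→(A,b,+1)
state=A head=0 tape=_b[a]baccca   (A,a)→(B,a,-1)
state=B head=-1 tape=_[b]abaccca   (B,b)→(A,a,-1)
state=A head=-2 tape=[_]aabaccca
After 4 steps: state A, head at -2, tape aabaccca.

state A, head at -2, tape aabaccca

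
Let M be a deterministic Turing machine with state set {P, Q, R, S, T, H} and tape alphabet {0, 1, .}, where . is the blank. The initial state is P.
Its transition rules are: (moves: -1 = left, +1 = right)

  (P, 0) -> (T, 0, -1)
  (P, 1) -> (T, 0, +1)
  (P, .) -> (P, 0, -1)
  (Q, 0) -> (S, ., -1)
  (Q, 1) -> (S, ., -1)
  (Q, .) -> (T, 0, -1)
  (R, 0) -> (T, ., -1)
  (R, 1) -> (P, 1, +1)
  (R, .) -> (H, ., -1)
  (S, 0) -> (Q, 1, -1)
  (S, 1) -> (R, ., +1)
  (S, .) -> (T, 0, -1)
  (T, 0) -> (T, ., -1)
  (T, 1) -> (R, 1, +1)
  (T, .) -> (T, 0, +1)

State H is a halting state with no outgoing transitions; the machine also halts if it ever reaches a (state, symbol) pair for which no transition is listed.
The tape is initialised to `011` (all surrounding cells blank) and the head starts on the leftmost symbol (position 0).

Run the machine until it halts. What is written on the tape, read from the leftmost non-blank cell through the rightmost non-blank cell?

P | ..[0]11.   read 0 → write 0, move -1, go to T
T | .[.]011.   read . → write 0, move +1, go to T
T | .0[0]11.   read 0 → write ., move -1, go to T
T | .[0].11.   read 0 → write ., move -1, go to T
T | [.]..11.   read . → write 0, move +1, go to T
T | 0[.].11.   read . → write 0, move +1, go to T
T | 00[.]11.   read . → write 0, move +1, go to T
T | 000[1]1.   read 1 → write 1, move +1, go to R
R | 0001[1].   read 1 → write 1, move +1, go to P
P | 00011[.]   read . → write 0, move -1, go to P
P | 0001[1]0   read 1 → write 0, move +1, go to T
T | 00010[0]   read 0 → write ., move -1, go to T
T | 0001[0].   read 0 → write ., move -1, go to T
T | 000[1]..   read 1 → write 1, move +1, go to R
R | 0001[.].   read . → write ., move -1, go to H
H | 000[1]..
The non-blank tape span at halt is 0001.

0001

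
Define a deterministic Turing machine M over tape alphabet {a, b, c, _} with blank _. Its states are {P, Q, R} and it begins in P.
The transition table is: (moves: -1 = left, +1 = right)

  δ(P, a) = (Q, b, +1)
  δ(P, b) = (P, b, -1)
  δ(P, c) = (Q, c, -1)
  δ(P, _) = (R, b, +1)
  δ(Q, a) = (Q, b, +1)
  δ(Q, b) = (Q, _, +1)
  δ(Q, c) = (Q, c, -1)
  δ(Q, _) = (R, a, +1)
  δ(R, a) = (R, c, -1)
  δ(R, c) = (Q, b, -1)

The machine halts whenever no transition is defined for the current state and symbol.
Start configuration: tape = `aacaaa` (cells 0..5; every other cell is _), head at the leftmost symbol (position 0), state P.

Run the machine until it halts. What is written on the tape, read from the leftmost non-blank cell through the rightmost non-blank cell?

bb_bbba

state=P head=0 tape=[a]acaaa__   (P,a)→(Q,b,+1)
state=Q head=1 tape=b[a]caaa__   (Q,a)→(Q,b,+1)
state=Q head=2 tape=bb[c]aaa__   (Q,c)→(Q,c,-1)
state=Q head=1 tape=b[b]caaa__   (Q,b)→(Q,_,+1)
state=Q head=2 tape=b_[c]aaa__   (Q,c)→(Q,c,-1)
state=Q head=1 tape=b[_]caaa__   (Q,_)→(R,a,+1)
state=R head=2 tape=ba[c]aaa__   (R,c)→(Q,b,-1)
state=Q head=1 tape=b[a]baaa__   (Q,a)→(Q,b,+1)
state=Q head=2 tape=bb[b]aaa__   (Q,b)→(Q,_,+1)
state=Q head=3 tape=bb_[a]aa__   (Q,a)→(Q,b,+1)
state=Q head=4 tape=bb_b[a]a__   (Q,a)→(Q,b,+1)
state=Q head=5 tape=bb_bb[a]__   (Q,a)→(Q,b,+1)
state=Q head=6 tape=bb_bbb[_]_   (Q,_)→(R,a,+1)
state=R head=7 tape=bb_bbba[_]
The non-blank tape span at halt is bb_bbba.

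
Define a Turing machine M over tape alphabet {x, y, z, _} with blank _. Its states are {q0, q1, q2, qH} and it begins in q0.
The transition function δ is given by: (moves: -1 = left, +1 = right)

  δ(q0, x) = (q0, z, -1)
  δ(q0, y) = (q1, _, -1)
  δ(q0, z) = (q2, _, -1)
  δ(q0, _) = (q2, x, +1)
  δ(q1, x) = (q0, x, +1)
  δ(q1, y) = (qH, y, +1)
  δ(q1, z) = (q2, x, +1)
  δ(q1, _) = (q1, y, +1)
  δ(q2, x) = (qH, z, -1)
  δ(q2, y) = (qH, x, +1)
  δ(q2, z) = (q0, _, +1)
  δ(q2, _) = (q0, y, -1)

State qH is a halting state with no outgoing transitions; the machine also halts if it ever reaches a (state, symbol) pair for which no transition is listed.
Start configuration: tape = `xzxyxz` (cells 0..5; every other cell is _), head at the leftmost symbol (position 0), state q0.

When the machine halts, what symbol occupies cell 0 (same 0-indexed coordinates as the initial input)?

state=q0 head=0 tape=__[x]zxyxz   (q0,x)→(q0,z,-1)
state=q0 head=-1 tape=_[_]zzxyxz   (q0,_)→(q2,x,+1)
state=q2 head=0 tape=_x[z]zxyxz   (q2,z)→(q0,_,+1)
state=q0 head=1 tape=_x_[z]xyxz   (q0,z)→(q2,_,-1)
state=q2 head=0 tape=_x[_]_xyxz   (q2,_)→(q0,y,-1)
state=q0 head=-1 tape=_[x]y_xyxz   (q0,x)→(q0,z,-1)
state=q0 head=-2 tape=[_]zy_xyxz   (q0,_)→(q2,x,+1)
state=q2 head=-1 tape=x[z]y_xyxz   (q2,z)→(q0,_,+1)
state=q0 head=0 tape=x_[y]_xyxz   (q0,y)→(q1,_,-1)
state=q1 head=-1 tape=x[_]__xyxz   (q1,_)→(q1,y,+1)
state=q1 head=0 tape=xy[_]_xyxz   (q1,_)→(q1,y,+1)
state=q1 head=1 tape=xyy[_]xyxz   (q1,_)→(q1,y,+1)
state=q1 head=2 tape=xyyy[x]yxz   (q1,x)→(q0,x,+1)
state=q0 head=3 tape=xyyyx[y]xz   (q0,y)→(q1,_,-1)
state=q1 head=2 tape=xyyy[x]_xz   (q1,x)→(q0,x,+1)
state=q0 head=3 tape=xyyyx[_]xz   (q0,_)→(q2,x,+1)
state=q2 head=4 tape=xyyyxx[x]z   (q2,x)→(qH,z,-1)
state=qH head=3 tape=xyyyx[x]zz
Cell 0 holds y when M halts.

y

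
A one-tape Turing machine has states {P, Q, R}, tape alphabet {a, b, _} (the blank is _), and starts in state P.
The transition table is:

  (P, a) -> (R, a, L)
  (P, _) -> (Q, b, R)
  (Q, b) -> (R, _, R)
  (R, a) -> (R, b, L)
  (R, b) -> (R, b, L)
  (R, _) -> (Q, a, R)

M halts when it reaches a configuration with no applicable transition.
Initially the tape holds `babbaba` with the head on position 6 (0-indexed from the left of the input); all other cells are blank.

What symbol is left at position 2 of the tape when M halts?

state=P head=6 tape=_babbab[a]__   (P,a)→(R,a,L)
state=R head=5 tape=_babba[b]a__   (R,b)→(R,b,L)
state=R head=4 tape=_babb[a]ba__   (R,a)→(R,b,L)
state=R head=3 tape=_bab[b]bba__   (R,b)→(R,b,L)
state=R head=2 tape=_ba[b]bbba__   (R,b)→(R,b,L)
state=R head=1 tape=_b[a]bbbba__   (R,a)→(R,b,L)
state=R head=0 tape=_[b]bbbbba__   (R,b)→(R,b,L)
state=R head=-1 tape=[_]bbbbbba__   (R,_)→(Q,a,R)
state=Q head=0 tape=a[b]bbbbba__   (Q,b)→(R,_,R)
state=R head=1 tape=a_[b]bbbba__   (R,b)→(R,b,L)
state=R head=0 tape=a[_]bbbbba__   (R,_)→(Q,a,R)
state=Q head=1 tape=aa[b]bbbba__   (Q,b)→(R,_,R)
state=R head=2 tape=aa_[b]bbba__   (R,b)→(R,b,L)
state=R head=1 tape=aa[_]bbbba__   (R,_)→(Q,a,R)
state=Q head=2 tape=aaa[b]bbba__   (Q,b)→(R,_,R)
state=R head=3 tape=aaa_[b]bba__   (R,b)→(R,b,L)
state=R head=2 tape=aaa[_]bbba__   (R,_)→(Q,a,R)
state=Q head=3 tape=aaaa[b]bba__   (Q,b)→(R,_,R)
state=R head=4 tape=aaaa_[b]ba__   (R,b)→(R,b,L)
state=R head=3 tape=aaaa[_]bba__   (R,_)→(Q,a,R)
state=Q head=4 tape=aaaaa[b]ba__   (Q,b)→(R,_,R)
state=R head=5 tape=aaaaa_[b]a__   (R,b)→(R,b,L)
state=R head=4 tape=aaaaa[_]ba__   (R,_)→(Q,a,R)
state=Q head=5 tape=aaaaaa[b]a__   (Q,b)→(R,_,R)
state=R head=6 tape=aaaaaa_[a]__   (R,a)→(R,b,L)
state=R head=5 tape=aaaaaa[_]b__   (R,_)→(Q,a,R)
state=Q head=6 tape=aaaaaaa[b]__   (Q,b)→(R,_,R)
state=R head=7 tape=aaaaaaa_[_]_   (R,_)→(Q,a,R)
state=Q head=8 tape=aaaaaaa_a[_]
Cell 2 holds a when M halts.

a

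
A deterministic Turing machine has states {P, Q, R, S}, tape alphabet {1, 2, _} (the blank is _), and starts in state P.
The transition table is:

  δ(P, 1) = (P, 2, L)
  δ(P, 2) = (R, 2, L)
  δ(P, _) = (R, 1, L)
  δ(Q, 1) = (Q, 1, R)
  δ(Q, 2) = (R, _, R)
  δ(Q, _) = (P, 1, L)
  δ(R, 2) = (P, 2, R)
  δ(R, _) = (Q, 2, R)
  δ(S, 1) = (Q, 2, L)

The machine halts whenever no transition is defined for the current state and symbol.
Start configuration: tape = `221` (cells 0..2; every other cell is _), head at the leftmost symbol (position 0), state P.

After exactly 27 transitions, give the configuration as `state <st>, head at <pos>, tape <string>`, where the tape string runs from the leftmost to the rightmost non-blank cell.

state=P head=0 tape=_[2]21___   (P,2)→(R,2,L)
state=R head=-1 tape=[_]221___   (R,_)→(Q,2,R)
state=Q head=0 tape=2[2]21___   (Q,2)→(R,_,R)
state=R head=1 tape=2_[2]1___   (R,2)→(P,2,R)
state=P head=2 tape=2_2[1]___   (P,1)→(P,2,L)
state=P head=1 tape=2_[2]2___   (P,2)→(R,2,L)
state=R head=0 tape=2[_]22___   (R,_)→(Q,2,R)
state=Q head=1 tape=22[2]2___   (Q,2)→(R,_,R)
state=R head=2 tape=22_[2]___   (R,2)→(P,2,R)
state=P head=3 tape=22_2[_]__   (P,_)→(R,1,L)
state=R head=2 tape=22_[2]1__   (R,2)→(P,2,R)
state=P head=3 tape=22_2[1]__   (P,1)→(P,2,L)
state=P head=2 tape=22_[2]2__   (P,2)→(R,2,L)
state=R head=1 tape=22[_]22__   (R,_)→(Q,2,R)
state=Q head=2 tape=222[2]2__   (Q,2)→(R,_,R)
state=R head=3 tape=222_[2]__   (R,2)→(P,2,R)
state=P head=4 tape=222_2[_]_   (P,_)→(R,1,L)
state=R head=3 tape=222_[2]1_   (R,2)→(P,2,R)
state=P head=4 tape=222_2[1]_   (P,1)→(P,2,L)
state=P head=3 tape=222_[2]2_   (P,2)→(R,2,L)
state=R head=2 tape=222[_]22_   (R,_)→(Q,2,R)
state=Q head=3 tape=2222[2]2_   (Q,2)→(R,_,R)
state=R head=4 tape=2222_[2]_   (R,2)→(P,2,R)
state=P head=5 tape=2222_2[_]   (P,_)→(R,1,L)
state=R head=4 tape=2222_[2]1   (R,2)→(P,2,R)
state=P head=5 tape=2222_2[1]   (P,1)→(P,2,L)
state=P head=4 tape=2222_[2]2   (P,2)→(R,2,L)
state=R head=3 tape=2222[_]22
After 27 steps: state R, head at 3, tape 2222_22.

state R, head at 3, tape 2222_22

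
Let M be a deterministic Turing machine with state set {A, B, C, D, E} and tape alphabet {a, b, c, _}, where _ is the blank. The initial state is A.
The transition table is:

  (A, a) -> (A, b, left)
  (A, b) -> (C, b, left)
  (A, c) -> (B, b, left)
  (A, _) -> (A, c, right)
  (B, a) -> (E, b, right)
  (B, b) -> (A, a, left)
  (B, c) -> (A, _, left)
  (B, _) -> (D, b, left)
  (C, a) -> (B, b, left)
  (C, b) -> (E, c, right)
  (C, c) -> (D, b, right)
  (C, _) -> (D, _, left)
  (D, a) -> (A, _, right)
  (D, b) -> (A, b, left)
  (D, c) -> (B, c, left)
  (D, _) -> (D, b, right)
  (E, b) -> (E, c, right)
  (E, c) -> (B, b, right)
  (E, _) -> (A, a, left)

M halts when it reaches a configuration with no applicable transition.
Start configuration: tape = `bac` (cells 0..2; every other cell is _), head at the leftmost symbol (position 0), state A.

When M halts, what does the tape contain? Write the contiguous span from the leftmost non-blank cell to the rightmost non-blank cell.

state=A head=0 tape=__[b]ac   (A,b)→(C,b,left)
state=C head=-1 tape=_[_]bac   (C,_)→(D,_,left)
state=D head=-2 tape=[_]_bac   (D,_)→(D,b,right)
state=D head=-1 tape=b[_]bac   (D,_)→(D,b,right)
state=D head=0 tape=bb[b]ac   (D,b)→(A,b,left)
state=A head=-1 tape=b[b]bac   (A,b)→(C,b,left)
state=C head=-2 tape=[b]bbac   (C,b)→(E,c,right)
state=E head=-1 tape=c[b]bac   (E,b)→(E,c,right)
state=E head=0 tape=cc[b]ac   (E,b)→(E,c,right)
state=E head=1 tape=ccc[a]c
The non-blank tape span at halt is cccac.

cccac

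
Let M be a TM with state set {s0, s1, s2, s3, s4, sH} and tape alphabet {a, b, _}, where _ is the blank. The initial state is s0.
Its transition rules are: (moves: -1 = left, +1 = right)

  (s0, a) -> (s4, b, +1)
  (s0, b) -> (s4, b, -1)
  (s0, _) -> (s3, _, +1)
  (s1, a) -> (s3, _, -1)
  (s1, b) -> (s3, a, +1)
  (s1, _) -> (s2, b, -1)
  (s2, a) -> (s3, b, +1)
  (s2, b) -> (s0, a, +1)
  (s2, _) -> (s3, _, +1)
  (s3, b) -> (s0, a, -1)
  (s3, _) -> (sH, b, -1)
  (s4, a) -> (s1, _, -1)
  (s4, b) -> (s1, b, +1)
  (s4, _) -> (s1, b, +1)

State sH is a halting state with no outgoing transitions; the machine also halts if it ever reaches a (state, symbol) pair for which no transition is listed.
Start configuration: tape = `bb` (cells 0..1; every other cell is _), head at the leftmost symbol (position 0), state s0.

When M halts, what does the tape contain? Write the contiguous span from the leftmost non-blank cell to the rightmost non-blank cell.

state=s0 head=0 tape=_[b]b   (s0,b)→(s4,b,-1)
state=s4 head=-1 tape=[_]bb   (s4,_)→(s1,b,+1)
state=s1 head=0 tape=b[b]b   (s1,b)→(s3,a,+1)
state=s3 head=1 tape=ba[b]   (s3,b)→(s0,a,-1)
state=s0 head=0 tape=b[a]a   (s0,a)→(s4,b,+1)
state=s4 head=1 tape=bb[a]   (s4,a)→(s1,_,-1)
state=s1 head=0 tape=b[b]_   (s1,b)→(s3,a,+1)
state=s3 head=1 tape=ba[_]   (s3,_)→(sH,b,-1)
state=sH head=0 tape=b[a]b
The non-blank tape span at halt is bab.

bab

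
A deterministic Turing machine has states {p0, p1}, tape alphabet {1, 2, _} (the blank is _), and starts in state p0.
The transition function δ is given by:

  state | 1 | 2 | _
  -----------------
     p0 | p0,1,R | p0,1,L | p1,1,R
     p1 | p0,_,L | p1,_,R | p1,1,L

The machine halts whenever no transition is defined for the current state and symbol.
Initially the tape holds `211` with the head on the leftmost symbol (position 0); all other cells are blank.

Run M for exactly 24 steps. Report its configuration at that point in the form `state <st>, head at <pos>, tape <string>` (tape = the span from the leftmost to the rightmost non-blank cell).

state p0, head at 4, tape 11111

p0 | _[2]11__   read 2 → write 1, move L, go to p0
p0 | [_]111__   read _ → write 1, move R, go to p1
p1 | 1[1]11__   read 1 → write _, move L, go to p0
p0 | [1]_11__   read 1 → write 1, move R, go to p0
p0 | 1[_]11__   read _ → write 1, move R, go to p1
p1 | 11[1]1__   read 1 → write _, move L, go to p0
p0 | 1[1]_1__   read 1 → write 1, move R, go to p0
p0 | 11[_]1__   read _ → write 1, move R, go to p1
p1 | 111[1]__   read 1 → write _, move L, go to p0
p0 | 11[1]___   read 1 → write 1, move R, go to p0
p0 | 111[_]__   read _ → write 1, move R, go to p1
p1 | 1111[_]_   read _ → write 1, move L, go to p1
p1 | 111[1]1_   read 1 → write _, move L, go to p0
p0 | 11[1]_1_   read 1 → write 1, move R, go to p0
p0 | 111[_]1_   read _ → write 1, move R, go to p1
p1 | 1111[1]_   read 1 → write _, move L, go to p0
p0 | 111[1]__   read 1 → write 1, move R, go to p0
p0 | 1111[_]_   read _ → write 1, move R, go to p1
p1 | 11111[_]   read _ → write 1, move L, go to p1
p1 | 1111[1]1   read 1 → write _, move L, go to p0
p0 | 111[1]_1   read 1 → write 1, move R, go to p0
p0 | 1111[_]1   read _ → write 1, move R, go to p1
p1 | 11111[1]   read 1 → write _, move L, go to p0
p0 | 1111[1]_   read 1 → write 1, move R, go to p0
p0 | 11111[_]
After 24 steps: state p0, head at 4, tape 11111.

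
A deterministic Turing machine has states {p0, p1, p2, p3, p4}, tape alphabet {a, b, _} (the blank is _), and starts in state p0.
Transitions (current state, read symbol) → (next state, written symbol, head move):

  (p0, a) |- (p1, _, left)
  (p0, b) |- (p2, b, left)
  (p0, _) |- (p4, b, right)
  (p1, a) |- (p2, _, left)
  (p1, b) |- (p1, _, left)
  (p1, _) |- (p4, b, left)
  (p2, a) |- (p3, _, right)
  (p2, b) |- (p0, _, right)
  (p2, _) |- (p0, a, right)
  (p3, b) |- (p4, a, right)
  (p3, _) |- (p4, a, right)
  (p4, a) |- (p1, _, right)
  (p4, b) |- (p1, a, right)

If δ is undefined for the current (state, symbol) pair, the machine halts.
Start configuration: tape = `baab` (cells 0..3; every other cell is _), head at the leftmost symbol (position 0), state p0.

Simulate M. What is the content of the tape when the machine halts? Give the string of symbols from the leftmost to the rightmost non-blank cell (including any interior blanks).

a_a

p0 | _[b]aab_   read b → write b, move left, go to p2
p2 | [_]baab_   read _ → write a, move right, go to p0
p0 | a[b]aab_   read b → write b, move left, go to p2
p2 | [a]baab_   read a → write _, move right, go to p3
p3 | _[b]aab_   read b → write a, move right, go to p4
p4 | _a[a]ab_   read a → write _, move right, go to p1
p1 | _a_[a]b_   read a → write _, move left, go to p2
p2 | _a[_]_b_   read _ → write a, move right, go to p0
p0 | _aa[_]b_   read _ → write b, move right, go to p4
p4 | _aab[b]_   read b → write a, move right, go to p1
p1 | _aaba[_]   read _ → write b, move left, go to p4
p4 | _aab[a]b   read a → write _, move right, go to p1
p1 | _aab_[b]   read b → write _, move left, go to p1
p1 | _aab[_]_   read _ → write b, move left, go to p4
p4 | _aa[b]b_   read b → write a, move right, go to p1
p1 | _aaa[b]_   read b → write _, move left, go to p1
p1 | _aa[a]__   read a → write _, move left, go to p2
p2 | _a[a]___   read a → write _, move right, go to p3
p3 | _a_[_]__   read _ → write a, move right, go to p4
p4 | _a_a[_]_
The non-blank tape span at halt is a_a.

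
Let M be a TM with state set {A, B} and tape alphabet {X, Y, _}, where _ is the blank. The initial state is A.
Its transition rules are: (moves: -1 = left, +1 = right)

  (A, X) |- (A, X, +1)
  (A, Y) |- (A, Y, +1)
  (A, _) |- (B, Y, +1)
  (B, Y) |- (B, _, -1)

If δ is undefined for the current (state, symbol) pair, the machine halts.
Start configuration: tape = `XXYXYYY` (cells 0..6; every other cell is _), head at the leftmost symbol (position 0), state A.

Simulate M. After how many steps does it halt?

8

A | [X]XYXYYY__   read X → write X, move +1, go to A
A | X[X]YXYYY__   read X → write X, move +1, go to A
A | XX[Y]XYYY__   read Y → write Y, move +1, go to A
A | XXY[X]YYY__   read X → write X, move +1, go to A
A | XXYX[Y]YY__   read Y → write Y, move +1, go to A
A | XXYXY[Y]Y__   read Y → write Y, move +1, go to A
A | XXYXYY[Y]__   read Y → write Y, move +1, go to A
A | XXYXYYY[_]_   read _ → write Y, move +1, go to B
B | XXYXYYYY[_]
M halts after 8 transitions.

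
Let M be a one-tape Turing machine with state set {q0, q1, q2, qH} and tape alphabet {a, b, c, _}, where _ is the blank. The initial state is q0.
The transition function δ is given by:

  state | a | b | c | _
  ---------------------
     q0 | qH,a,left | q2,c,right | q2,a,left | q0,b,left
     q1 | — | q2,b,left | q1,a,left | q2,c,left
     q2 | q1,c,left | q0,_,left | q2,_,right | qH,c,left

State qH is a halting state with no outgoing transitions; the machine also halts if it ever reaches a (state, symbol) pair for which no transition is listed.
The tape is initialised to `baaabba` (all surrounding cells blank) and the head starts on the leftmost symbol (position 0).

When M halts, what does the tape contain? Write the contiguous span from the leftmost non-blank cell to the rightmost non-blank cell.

ccacaabba

state=q0 head=0 tape=___[b]aaabba   (q0,b)→(q2,c,right)
state=q2 head=1 tape=___c[a]aabba   (q2,a)→(q1,c,left)
state=q1 head=0 tape=___[c]caabba   (q1,c)→(q1,a,left)
state=q1 head=-1 tape=__[_]acaabba   (q1,_)→(q2,c,left)
state=q2 head=-2 tape=_[_]cacaabba   (q2,_)→(qH,c,left)
state=qH head=-3 tape=[_]ccacaabba
The non-blank tape span at halt is ccacaabba.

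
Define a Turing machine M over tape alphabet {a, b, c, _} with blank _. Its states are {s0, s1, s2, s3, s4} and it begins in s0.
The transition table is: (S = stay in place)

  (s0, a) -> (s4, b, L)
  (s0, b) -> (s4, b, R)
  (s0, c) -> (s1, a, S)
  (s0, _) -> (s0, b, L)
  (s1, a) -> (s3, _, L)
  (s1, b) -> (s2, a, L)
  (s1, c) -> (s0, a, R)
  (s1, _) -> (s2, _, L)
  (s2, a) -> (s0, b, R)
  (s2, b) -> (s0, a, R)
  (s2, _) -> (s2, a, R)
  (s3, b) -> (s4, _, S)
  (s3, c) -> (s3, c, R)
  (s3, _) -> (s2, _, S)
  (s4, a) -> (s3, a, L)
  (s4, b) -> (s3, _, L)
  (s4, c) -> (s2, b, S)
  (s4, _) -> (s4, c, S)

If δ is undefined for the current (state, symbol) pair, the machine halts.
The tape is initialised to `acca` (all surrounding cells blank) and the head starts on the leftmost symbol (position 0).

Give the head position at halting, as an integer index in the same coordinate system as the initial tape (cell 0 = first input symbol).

1

s0 | _[a]cca   read a → write b, move L, go to s4
s4 | [_]bcca   read _ → write c, move S, go to s4
s4 | [c]bcca   read c → write b, move S, go to s2
s2 | [b]bcca   read b → write a, move R, go to s0
s0 | a[b]cca   read b → write b, move R, go to s4
s4 | ab[c]ca   read c → write b, move S, go to s2
s2 | ab[b]ca   read b → write a, move R, go to s0
s0 | aba[c]a   read c → write a, move S, go to s1
s1 | aba[a]a   read a → write _, move L, go to s3
s3 | ab[a]_a
At halt the head is at cell 1.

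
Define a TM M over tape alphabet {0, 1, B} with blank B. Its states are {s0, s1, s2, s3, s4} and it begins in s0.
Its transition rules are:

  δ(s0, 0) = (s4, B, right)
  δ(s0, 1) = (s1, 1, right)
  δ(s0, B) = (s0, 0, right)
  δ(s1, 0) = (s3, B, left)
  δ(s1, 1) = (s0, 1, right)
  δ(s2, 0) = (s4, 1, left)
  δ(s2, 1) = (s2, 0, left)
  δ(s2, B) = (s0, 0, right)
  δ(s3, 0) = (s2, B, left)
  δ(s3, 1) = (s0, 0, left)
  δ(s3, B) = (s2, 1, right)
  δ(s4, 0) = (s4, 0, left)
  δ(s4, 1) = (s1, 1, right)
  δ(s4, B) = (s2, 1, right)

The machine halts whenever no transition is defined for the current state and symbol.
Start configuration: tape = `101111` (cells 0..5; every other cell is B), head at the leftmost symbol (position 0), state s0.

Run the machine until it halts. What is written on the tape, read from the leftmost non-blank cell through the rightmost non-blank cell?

0011111

s0 | B[1]01111B   read 1 → write 1, move right, go to s1
s1 | B1[0]1111B   read 0 → write B, move left, go to s3
s3 | B[1]B1111B   read 1 → write 0, move left, go to s0
s0 | [B]0B1111B   read B → write 0, move right, go to s0
s0 | 0[0]B1111B   read 0 → write B, move right, go to s4
s4 | 0B[B]1111B   read B → write 1, move right, go to s2
s2 | 0B1[1]111B   read 1 → write 0, move left, go to s2
s2 | 0B[1]0111B   read 1 → write 0, move left, go to s2
s2 | 0[B]00111B   read B → write 0, move right, go to s0
s0 | 00[0]0111B   read 0 → write B, move right, go to s4
s4 | 00B[0]111B   read 0 → write 0, move left, go to s4
s4 | 00[B]0111B   read B → write 1, move right, go to s2
s2 | 001[0]111B   read 0 → write 1, move left, go to s4
s4 | 00[1]1111B   read 1 → write 1, move right, go to s1
s1 | 001[1]111B   read 1 → write 1, move right, go to s0
s0 | 0011[1]11B   read 1 → write 1, move right, go to s1
s1 | 00111[1]1B   read 1 → write 1, move right, go to s0
s0 | 001111[1]B   read 1 → write 1, move right, go to s1
s1 | 0011111[B]
The non-blank tape span at halt is 0011111.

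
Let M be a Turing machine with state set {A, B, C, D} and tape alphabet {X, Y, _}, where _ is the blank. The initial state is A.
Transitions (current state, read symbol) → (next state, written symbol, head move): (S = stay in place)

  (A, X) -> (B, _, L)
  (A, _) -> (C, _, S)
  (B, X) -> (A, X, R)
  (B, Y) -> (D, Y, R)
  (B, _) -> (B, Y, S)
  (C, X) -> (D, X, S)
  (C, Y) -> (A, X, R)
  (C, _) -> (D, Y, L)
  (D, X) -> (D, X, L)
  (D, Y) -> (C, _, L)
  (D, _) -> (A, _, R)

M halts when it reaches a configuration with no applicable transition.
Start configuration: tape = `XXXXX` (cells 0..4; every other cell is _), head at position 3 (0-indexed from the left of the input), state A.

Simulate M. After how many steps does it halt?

20

state=A head=3 tape=_XXX[X]X   (A,X)→(B,_,L)
state=B head=2 tape=_XX[X]_X   (B,X)→(A,X,R)
state=A head=3 tape=_XXX[_]X   (A,_)→(C,_,S)
state=C head=3 tape=_XXX[_]X   (C,_)→(D,Y,L)
state=D head=2 tape=_XX[X]YX   (D,X)→(D,X,L)
state=D head=1 tape=_X[X]XYX   (D,X)→(D,X,L)
state=D head=0 tape=_[X]XXYX   (D,X)→(D,X,L)
state=D head=-1 tape=[_]XXXYX   (D,_)→(A,_,R)
state=A head=0 tape=_[X]XXYX   (A,X)→(B,_,L)
state=B head=-1 tape=[_]_XXYX   (B,_)→(B,Y,S)
state=B head=-1 tape=[Y]_XXYX   (B,Y)→(D,Y,R)
state=D head=0 tape=Y[_]XXYX   (D,_)→(A,_,R)
state=A head=1 tape=Y_[X]XYX   (A,X)→(B,_,L)
state=B head=0 tape=Y[_]_XYX   (B,_)→(B,Y,S)
state=B head=0 tape=Y[Y]_XYX   (B,Y)→(D,Y,R)
state=D head=1 tape=YY[_]XYX   (D,_)→(A,_,R)
state=A head=2 tape=YY_[X]YX   (A,X)→(B,_,L)
state=B head=1 tape=YY[_]_YX   (B,_)→(B,Y,S)
state=B head=1 tape=YY[Y]_YX   (B,Y)→(D,Y,R)
state=D head=2 tape=YYY[_]YX   (D,_)→(A,_,R)
state=A head=3 tape=YYY_[Y]X
M halts after 20 transitions.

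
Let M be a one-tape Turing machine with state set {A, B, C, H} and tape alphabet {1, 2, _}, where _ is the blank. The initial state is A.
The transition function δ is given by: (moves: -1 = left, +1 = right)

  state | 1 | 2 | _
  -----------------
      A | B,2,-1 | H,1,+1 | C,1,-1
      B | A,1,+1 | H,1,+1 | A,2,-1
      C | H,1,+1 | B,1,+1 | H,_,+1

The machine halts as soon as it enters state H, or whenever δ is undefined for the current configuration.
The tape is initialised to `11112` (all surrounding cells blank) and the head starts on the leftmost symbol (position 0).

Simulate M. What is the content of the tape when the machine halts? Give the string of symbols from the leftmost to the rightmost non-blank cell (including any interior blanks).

1221112

A | ___[1]1112   read 1 → write 2, move -1, go to B
B | __[_]21112   read _ → write 2, move -1, go to A
A | _[_]221112   read _ → write 1, move -1, go to C
C | [_]1221112   read _ → write _, move +1, go to H
H | _[1]221112
The non-blank tape span at halt is 1221112.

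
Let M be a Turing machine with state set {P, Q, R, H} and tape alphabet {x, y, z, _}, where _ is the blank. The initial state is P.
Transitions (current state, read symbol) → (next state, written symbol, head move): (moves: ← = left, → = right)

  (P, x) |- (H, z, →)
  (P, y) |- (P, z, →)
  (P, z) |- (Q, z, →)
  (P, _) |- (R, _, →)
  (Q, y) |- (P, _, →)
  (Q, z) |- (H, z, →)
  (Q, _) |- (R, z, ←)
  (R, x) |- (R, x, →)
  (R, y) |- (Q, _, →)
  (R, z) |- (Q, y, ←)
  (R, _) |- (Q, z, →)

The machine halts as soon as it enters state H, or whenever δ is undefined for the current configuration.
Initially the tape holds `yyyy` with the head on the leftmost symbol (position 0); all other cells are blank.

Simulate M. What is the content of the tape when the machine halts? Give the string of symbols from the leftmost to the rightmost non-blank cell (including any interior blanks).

zzzyzyz

state=P head=0 tape=[y]yyy___   (P,y)→(P,z,→)
state=P head=1 tape=z[y]yy___   (P,y)→(P,z,→)
state=P head=2 tape=zz[y]y___   (P,y)→(P,z,→)
state=P head=3 tape=zzz[y]___   (P,y)→(P,z,→)
state=P head=4 tape=zzzz[_]__   (P,_)→(R,_,→)
state=R head=5 tape=zzzz_[_]_   (R,_)→(Q,z,→)
state=Q head=6 tape=zzzz_z[_]   (Q,_)→(R,z,←)
state=R head=5 tape=zzzz_[z]z   (R,z)→(Q,y,←)
state=Q head=4 tape=zzzz[_]yz   (Q,_)→(R,z,←)
state=R head=3 tape=zzz[z]zyz   (R,z)→(Q,y,←)
state=Q head=2 tape=zz[z]yzyz   (Q,z)→(H,z,→)
state=H head=3 tape=zzz[y]zyz
The non-blank tape span at halt is zzzyzyz.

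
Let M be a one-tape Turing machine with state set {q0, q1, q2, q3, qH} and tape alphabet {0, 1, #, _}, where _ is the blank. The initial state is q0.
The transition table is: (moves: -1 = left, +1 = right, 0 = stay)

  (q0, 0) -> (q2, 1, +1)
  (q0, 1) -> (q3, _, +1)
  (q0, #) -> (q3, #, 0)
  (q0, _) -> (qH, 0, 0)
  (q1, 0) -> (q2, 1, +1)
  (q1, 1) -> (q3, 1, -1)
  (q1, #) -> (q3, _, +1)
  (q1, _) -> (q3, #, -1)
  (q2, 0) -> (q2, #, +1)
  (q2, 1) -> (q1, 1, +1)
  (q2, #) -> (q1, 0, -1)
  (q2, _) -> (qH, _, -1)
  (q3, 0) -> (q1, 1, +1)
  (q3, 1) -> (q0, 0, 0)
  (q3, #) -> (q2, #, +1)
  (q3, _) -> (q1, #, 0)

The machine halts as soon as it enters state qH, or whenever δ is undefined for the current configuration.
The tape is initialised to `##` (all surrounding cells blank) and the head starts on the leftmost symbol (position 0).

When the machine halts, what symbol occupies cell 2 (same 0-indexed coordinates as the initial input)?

#

q0 | [#]#__   read # → write #, move 0, go to q3
q3 | [#]#__   read # → write #, move +1, go to q2
q2 | #[#]__   read # → write 0, move -1, go to q1
q1 | [#]0__   read # → write _, move +1, go to q3
q3 | _[0]__   read 0 → write 1, move +1, go to q1
q1 | _1[_]_   read _ → write #, move -1, go to q3
q3 | _[1]#_   read 1 → write 0, move 0, go to q0
q0 | _[0]#_   read 0 → write 1, move +1, go to q2
q2 | _1[#]_   read # → write 0, move -1, go to q1
q1 | _[1]0_   read 1 → write 1, move -1, go to q3
q3 | [_]10_   read _ → write #, move 0, go to q1
q1 | [#]10_   read # → write _, move +1, go to q3
q3 | _[1]0_   read 1 → write 0, move 0, go to q0
q0 | _[0]0_   read 0 → write 1, move +1, go to q2
q2 | _1[0]_   read 0 → write #, move +1, go to q2
q2 | _1#[_]   read _ → write _, move -1, go to qH
qH | _1[#]_
Cell 2 holds # when M halts.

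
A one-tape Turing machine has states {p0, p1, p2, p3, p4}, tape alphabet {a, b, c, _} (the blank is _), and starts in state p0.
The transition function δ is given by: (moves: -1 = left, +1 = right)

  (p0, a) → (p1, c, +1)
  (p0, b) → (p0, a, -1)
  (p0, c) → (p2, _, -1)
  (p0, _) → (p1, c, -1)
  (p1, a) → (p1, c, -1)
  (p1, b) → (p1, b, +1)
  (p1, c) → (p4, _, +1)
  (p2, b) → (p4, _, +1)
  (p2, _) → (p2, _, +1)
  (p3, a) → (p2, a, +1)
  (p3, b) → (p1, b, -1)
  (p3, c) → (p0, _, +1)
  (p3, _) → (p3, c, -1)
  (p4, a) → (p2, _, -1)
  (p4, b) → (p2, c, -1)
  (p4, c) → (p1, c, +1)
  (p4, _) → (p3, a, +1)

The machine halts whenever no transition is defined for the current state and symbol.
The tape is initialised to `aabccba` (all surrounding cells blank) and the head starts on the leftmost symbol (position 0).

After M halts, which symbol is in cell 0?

state=p0 head=0 tape=[a]abccba__   (p0,a)→(p1,c,+1)
state=p1 head=1 tape=c[a]bccba__   (p1,a)→(p1,c,-1)
state=p1 head=0 tape=[c]cbccba__   (p1,c)→(p4,_,+1)
state=p4 head=1 tape=_[c]bccba__   (p4,c)→(p1,c,+1)
state=p1 head=2 tape=_c[b]ccba__   (p1,b)→(p1,b,+1)
state=p1 head=3 tape=_cb[c]cba__   (p1,c)→(p4,_,+1)
state=p4 head=4 tape=_cb_[c]ba__   (p4,c)→(p1,c,+1)
state=p1 head=5 tape=_cb_c[b]a__   (p1,b)→(p1,b,+1)
state=p1 head=6 tape=_cb_cb[a]__   (p1,a)→(p1,c,-1)
state=p1 head=5 tape=_cb_c[b]c__   (p1,b)→(p1,b,+1)
state=p1 head=6 tape=_cb_cb[c]__   (p1,c)→(p4,_,+1)
state=p4 head=7 tape=_cb_cb_[_]_   (p4,_)→(p3,a,+1)
state=p3 head=8 tape=_cb_cb_a[_]   (p3,_)→(p3,c,-1)
state=p3 head=7 tape=_cb_cb_[a]c   (p3,a)→(p2,a,+1)
state=p2 head=8 tape=_cb_cb_a[c]
Cell 0 holds _ when M halts.

_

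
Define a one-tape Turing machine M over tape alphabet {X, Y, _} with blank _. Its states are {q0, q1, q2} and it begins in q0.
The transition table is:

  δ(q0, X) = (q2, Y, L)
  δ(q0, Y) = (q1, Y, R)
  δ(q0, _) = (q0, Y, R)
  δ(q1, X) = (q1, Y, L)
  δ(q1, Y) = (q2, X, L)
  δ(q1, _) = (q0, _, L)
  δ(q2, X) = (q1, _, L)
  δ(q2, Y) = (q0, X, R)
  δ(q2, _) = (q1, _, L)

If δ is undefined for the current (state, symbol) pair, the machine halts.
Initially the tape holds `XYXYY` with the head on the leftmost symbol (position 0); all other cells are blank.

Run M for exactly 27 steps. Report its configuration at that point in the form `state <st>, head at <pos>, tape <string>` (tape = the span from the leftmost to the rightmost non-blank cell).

state q0, head at -3, tape YYXY_Y_YXYY

state=q0 head=0 tape=______[X]YXYY   (q0,X)→(q2,Y,L)
state=q2 head=-1 tape=_____[_]YYXYY   (q2,_)→(q1,_,L)
state=q1 head=-2 tape=____[_]_YYXYY   (q1,_)→(q0,_,L)
state=q0 head=-3 tape=___[_]__YYXYY   (q0,_)→(q0,Y,R)
state=q0 head=-2 tape=___Y[_]_YYXYY   (q0,_)→(q0,Y,R)
state=q0 head=-1 tape=___YY[_]YYXYY   (q0,_)→(q0,Y,R)
state=q0 head=0 tape=___YYY[Y]YXYY   (q0,Y)→(q1,Y,R)
state=q1 head=1 tape=___YYYY[Y]XYY   (q1,Y)→(q2,X,L)
state=q2 head=0 tape=___YYY[Y]XXYY   (q2,Y)→(q0,X,R)
state=q0 head=1 tape=___YYYX[X]XYY   (q0,X)→(q2,Y,L)
state=q2 head=0 tape=___YYY[X]YXYY   (q2,X)→(q1,_,L)
state=q1 head=-1 tape=___YY[Y]_YXYY   (q1,Y)→(q2,X,L)
state=q2 head=-2 tape=___Y[Y]X_YXYY   (q2,Y)→(q0,X,R)
state=q0 head=-1 tape=___YX[X]_YXYY   (q0,X)→(q2,Y,L)
state=q2 head=-2 tape=___Y[X]Y_YXYY   (q2,X)→(q1,_,L)
state=q1 head=-3 tape=___[Y]_Y_YXYY   (q1,Y)→(q2,X,L)
state=q2 head=-4 tape=__[_]X_Y_YXYY   (q2,_)→(q1,_,L)
state=q1 head=-5 tape=_[_]_X_Y_YXYY   (q1,_)→(q0,_,L)
state=q0 head=-6 tape=[_]__X_Y_YXYY   (q0,_)→(q0,Y,R)
state=q0 head=-5 tape=Y[_]_X_Y_YXYY   (q0,_)→(q0,Y,R)
state=q0 head=-4 tape=YY[_]X_Y_YXYY   (q0,_)→(q0,Y,R)
state=q0 head=-3 tape=YYY[X]_Y_YXYY   (q0,X)→(q2,Y,L)
state=q2 head=-4 tape=YY[Y]Y_Y_YXYY   (q2,Y)→(q0,X,R)
state=q0 head=-3 tape=YYX[Y]_Y_YXYY   (q0,Y)→(q1,Y,R)
state=q1 head=-2 tape=YYXY[_]Y_YXYY   (q1,_)→(q0,_,L)
state=q0 head=-3 tape=YYX[Y]_Y_YXYY   (q0,Y)→(q1,Y,R)
state=q1 head=-2 tape=YYXY[_]Y_YXYY   (q1,_)→(q0,_,L)
state=q0 head=-3 tape=YYX[Y]_Y_YXYY
After 27 steps: state q0, head at -3, tape YYXY_Y_YXYY.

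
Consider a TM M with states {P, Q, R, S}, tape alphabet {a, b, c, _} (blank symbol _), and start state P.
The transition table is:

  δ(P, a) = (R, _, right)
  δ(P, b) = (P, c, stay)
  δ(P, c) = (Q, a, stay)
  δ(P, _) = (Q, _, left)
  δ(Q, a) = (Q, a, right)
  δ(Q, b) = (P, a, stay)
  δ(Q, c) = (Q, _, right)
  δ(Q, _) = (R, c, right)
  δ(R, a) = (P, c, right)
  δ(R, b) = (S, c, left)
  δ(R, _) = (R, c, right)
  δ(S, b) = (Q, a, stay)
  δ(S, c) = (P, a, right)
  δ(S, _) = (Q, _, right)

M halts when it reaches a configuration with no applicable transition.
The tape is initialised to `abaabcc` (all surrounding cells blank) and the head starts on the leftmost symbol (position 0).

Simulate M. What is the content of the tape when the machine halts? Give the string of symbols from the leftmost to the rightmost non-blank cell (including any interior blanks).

aa_cc

state=P head=0 tape=[a]baabcc   (P,a)→(R,_,right)
state=R head=1 tape=_[b]aabcc   (R,b)→(S,c,left)
state=S head=0 tape=[_]caabcc   (S,_)→(Q,_,right)
state=Q head=1 tape=_[c]aabcc   (Q,c)→(Q,_,right)
state=Q head=2 tape=__[a]abcc   (Q,a)→(Q,a,right)
state=Q head=3 tape=__a[a]bcc   (Q,a)→(Q,a,right)
state=Q head=4 tape=__aa[b]cc   (Q,b)→(P,a,stay)
state=P head=4 tape=__aa[a]cc   (P,a)→(R,_,right)
state=R head=5 tape=__aa_[c]c
The non-blank tape span at halt is aa_cc.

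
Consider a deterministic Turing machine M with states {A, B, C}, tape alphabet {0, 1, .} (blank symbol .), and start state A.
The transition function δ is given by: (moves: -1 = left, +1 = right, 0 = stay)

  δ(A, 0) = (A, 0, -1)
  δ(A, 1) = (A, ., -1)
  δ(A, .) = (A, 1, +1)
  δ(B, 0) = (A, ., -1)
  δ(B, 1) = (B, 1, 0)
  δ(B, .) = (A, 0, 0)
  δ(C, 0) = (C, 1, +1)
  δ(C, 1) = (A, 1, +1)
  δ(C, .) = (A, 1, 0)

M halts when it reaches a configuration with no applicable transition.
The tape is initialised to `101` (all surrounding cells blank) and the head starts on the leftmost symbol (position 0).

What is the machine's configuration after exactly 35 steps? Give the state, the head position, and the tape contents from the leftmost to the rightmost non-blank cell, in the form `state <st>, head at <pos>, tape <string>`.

state A, head at -3, tape 11....01

state=A head=0 tape=.....[1]01   (A,1)→(A,.,-1)
state=A head=-1 tape=....[.].01   (A,.)→(A,1,+1)
state=A head=0 tape=....1[.]01   (A,.)→(A,1,+1)
state=A head=1 tape=....11[0]1   (A,0)→(A,0,-1)
state=A head=0 tape=....1[1]01   (A,1)→(A,.,-1)
state=A head=-1 tape=....[1].01   (A,1)→(A,.,-1)
state=A head=-2 tape=...[.]..01   (A,.)→(A,1,+1)
state=A head=-1 tape=...1[.].01   (A,.)→(A,1,+1)
state=A head=0 tape=...11[.]01   (A,.)→(A,1,+1)
state=A head=1 tape=...111[0]1   (A,0)→(A,0,-1)
state=A head=0 tape=...11[1]01   (A,1)→(A,.,-1)
state=A head=-1 tape=...1[1].01   (A,1)→(A,.,-1)
state=A head=-2 tape=...[1]..01   (A,1)→(A,.,-1)
state=A head=-3 tape=..[.]...01   (A,.)→(A,1,+1)
state=A head=-2 tape=..1[.]..01   (A,.)→(A,1,+1)
state=A head=-1 tape=..11[.].01   (A,.)→(A,1,+1)
state=A head=0 tape=..111[.]01   (A,.)→(A,1,+1)
state=A head=1 tape=..1111[0]1   (A,0)→(A,0,-1)
state=A head=0 tape=..111[1]01   (A,1)→(A,.,-1)
state=A head=-1 tape=..11[1].01   (A,1)→(A,.,-1)
state=A head=-2 tape=..1[1]..01   (A,1)→(A,.,-1)
state=A head=-3 tape=..[1]...01   (A,1)→(A,.,-1)
state=A head=-4 tape=.[.]....01   (A,.)→(A,1,+1)
state=A head=-3 tape=.1[.]...01   (A,.)→(A,1,+1)
state=A head=-2 tape=.11[.]..01   (A,.)→(A,1,+1)
state=A head=-1 tape=.111[.].01   (A,.)→(A,1,+1)
state=A head=0 tape=.1111[.]01   (A,.)→(A,1,+1)
state=A head=1 tape=.11111[0]1   (A,0)→(A,0,-1)
state=A head=0 tape=.1111[1]01   (A,1)→(A,.,-1)
state=A head=-1 tape=.111[1].01   (A,1)→(A,.,-1)
state=A head=-2 tape=.11[1]..01   (A,1)→(A,.,-1)
state=A head=-3 tape=.1[1]...01   (A,1)→(A,.,-1)
state=A head=-4 tape=.[1]....01   (A,1)→(A,.,-1)
state=A head=-5 tape=[.].....01   (A,.)→(A,1,+1)
state=A head=-4 tape=1[.]....01   (A,.)→(A,1,+1)
state=A head=-3 tape=11[.]...01
After 35 steps: state A, head at -3, tape 11....01.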